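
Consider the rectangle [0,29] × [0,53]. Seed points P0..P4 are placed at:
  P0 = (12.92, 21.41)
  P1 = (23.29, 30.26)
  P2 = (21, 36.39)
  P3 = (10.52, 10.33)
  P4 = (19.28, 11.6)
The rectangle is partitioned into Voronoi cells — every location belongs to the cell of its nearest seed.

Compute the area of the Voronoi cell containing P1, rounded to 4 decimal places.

1. box [0,29]×[0,53]: [(0, 0) (29, 0) (29, 53) (0, 53)]
2. ⊥bis P1·P0 via (18.105,25.835): [(0, 47.0496) (29, 13.0688) (29, 53) (0, 53)]  |A|=665.2842
3. ⊥bis P1·P2 via (22.145,33.325): [(14.2348, 30.37) (29, 13.0688) (29, 35.8858)]  |A|=168.4497
4. ⊥bis P1·P3 via (16.905,20.295): [(14.2348, 30.37) (29, 13.0688) (29, 35.8858)]  |A|=168.4497
5. ⊥bis P1·P4 via (21.285,20.93): [(14.2348, 30.37) (22.517, 20.6652) (29, 19.2721) (29, 35.8858)]  |A|=148.3417
6. canonical 4-gon: [(14.2348, 30.37) (22.517, 20.6652) (29, 19.2721) (29, 35.8858)]
7. shoelace: 148.3417

Area of P1's cell: 148.3417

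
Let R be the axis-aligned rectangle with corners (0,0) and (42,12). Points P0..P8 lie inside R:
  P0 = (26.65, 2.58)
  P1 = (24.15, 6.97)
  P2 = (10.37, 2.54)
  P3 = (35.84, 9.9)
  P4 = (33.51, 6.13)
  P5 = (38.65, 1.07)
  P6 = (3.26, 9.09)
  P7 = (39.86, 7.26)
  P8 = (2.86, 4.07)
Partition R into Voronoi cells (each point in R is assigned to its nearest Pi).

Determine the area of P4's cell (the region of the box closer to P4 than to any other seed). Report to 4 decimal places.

1. box [0,42]×[0,12]: [(0, 0) (42, 0) (42, 12) (0, 12)]
2. ⊥bis P4·P0 via (30.08,4.355): [(32.3337, 0) (42, 0) (42, 12) (26.1238, 12)]  |A|=153.2553
3. ⊥bis P4·P1 via (28.83,6.55): [(28.8469, 6.7379) (32.3337, 0) (42, 0) (42, 12) (29.3191, 12)]  |A|=144.8482
4. ⊥bis P4·P2 via (21.94,4.335): [(28.8469, 6.7379) (32.3337, 0) (42, 0) (42, 12) (29.3191, 12)]  |A|=144.8482
5. ⊥bis P4·P3 via (34.675,8.015): [(29.2617, 11.3606) (28.8469, 6.7379) (32.3337, 0) (42, 0) (42, 3.4879)]  |A|=86.5793
6. ⊥bis P4·P5 via (36.08,3.6): [(38.2507, 5.8051) (29.2617, 11.3606) (28.8469, 6.7379) (32.3337, 0) (32.536, 0)]  |A|=52.5714
7. ⊥bis P4·P6 via (18.385,7.61): [(38.2507, 5.8051) (29.2617, 11.3606) (28.8469, 6.7379) (32.3337, 0) (32.536, 0)]  |A|=52.5714
8. ⊥bis P4·P7 via (36.685,6.695): [(37.0588, 4.5943) (36.6695, 6.7824) (29.2617, 11.3606) (28.8469, 6.7379) (32.3337, 0) (32.536, 0)]  |A|=51.0317
9. ⊥bis P4·P8 via (18.185,5.1): [(37.0588, 4.5943) (36.6695, 6.7824) (29.2617, 11.3606) (28.8469, 6.7379) (32.3337, 0) (32.536, 0)]  |A|=51.0317
10. canonical 6-gon: [(37.0588, 4.5943) (36.6695, 6.7824) (29.2617, 11.3606) (28.8469, 6.7379) (32.3337, 0) (32.536, 0)]
11. shoelace: 51.0317

Area of P4's cell: 51.0317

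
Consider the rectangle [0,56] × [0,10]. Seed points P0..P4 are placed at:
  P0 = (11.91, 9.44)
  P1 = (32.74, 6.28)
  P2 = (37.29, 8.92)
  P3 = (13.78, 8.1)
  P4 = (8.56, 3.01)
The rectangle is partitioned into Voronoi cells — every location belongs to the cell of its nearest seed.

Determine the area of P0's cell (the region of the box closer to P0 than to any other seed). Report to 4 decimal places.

1. box [0,56]×[0,10]: [(0, 0) (56, 0) (56, 10) (0, 10)]
2. ⊥bis P0·P1 via (22.325,7.86): [(0, 0) (21.1326, 0) (22.6496, 10) (0, 10)]  |A|=218.9113
3. ⊥bis P0·P2 via (24.6,9.18): [(0, 0) (21.1326, 0) (22.6496, 10) (0, 10)]  |A|=218.9113
4. ⊥bis P0·P3 via (12.845,8.77): [(0, 0) (6.5606, 0) (13.7264, 10) (0, 10)]  |A|=101.435
5. ⊥bis P0·P4 via (10.235,6.225): [(10.8076, 5.9267) (13.7264, 10) (2.9893, 10)]  |A|=21.8678
6. canonical 3-gon: [(10.8076, 5.9267) (13.7264, 10) (2.9893, 10)]
7. shoelace: 21.8678

Area of P0's cell: 21.8678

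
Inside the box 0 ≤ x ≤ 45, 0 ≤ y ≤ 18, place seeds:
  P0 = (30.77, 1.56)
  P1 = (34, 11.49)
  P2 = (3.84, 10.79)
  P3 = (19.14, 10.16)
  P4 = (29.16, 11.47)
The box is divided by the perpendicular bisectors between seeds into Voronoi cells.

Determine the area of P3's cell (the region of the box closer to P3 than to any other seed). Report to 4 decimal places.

Area of P3's cell: 219.2101

1. box [0,45]×[0,18]: [(0, 0) (45, 0) (45, 18) (0, 18)]
2. ⊥bis P3·P0 via (24.955,5.86): [(0, 0) (20.6217, 0) (33.9321, 18) (0, 18)]  |A|=490.9847
3. ⊥bis P3·P1 via (26.57,10.825): [(0, 0) (20.6217, 0) (26.792, 8.3443) (25.9278, 18) (0, 18)]  |A|=452.3409
4. ⊥bis P3·P2 via (11.49,10.475): [(11.0587, 0) (20.6217, 0) (26.792, 8.3443) (25.9278, 18) (11.7999, 18)]  |A|=246.6142
5. ⊥bis P3·P4 via (24.15,10.815): [(11.0587, 0) (20.6217, 0) (24.8214, 5.6794) (23.2106, 18) (11.7999, 18)]  |A|=219.2101
6. canonical 5-gon: [(11.0587, 0) (20.6217, 0) (24.8214, 5.6794) (23.2106, 18) (11.7999, 18)]
7. shoelace: 219.2101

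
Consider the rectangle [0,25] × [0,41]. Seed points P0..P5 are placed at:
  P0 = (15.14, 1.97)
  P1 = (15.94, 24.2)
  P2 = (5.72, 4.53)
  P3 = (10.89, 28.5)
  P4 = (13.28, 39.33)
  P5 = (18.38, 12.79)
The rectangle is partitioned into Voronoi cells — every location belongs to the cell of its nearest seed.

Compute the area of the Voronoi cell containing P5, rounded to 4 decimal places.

Area of P5's cell: 176.4364

1. box [0,25]×[0,41]: [(0, 0) (25, 0) (25, 41) (0, 41)]
2. ⊥bis P5·P0 via (16.76,7.38): [(0, 12.3987) (25, 4.9126) (25, 41) (0, 41)]  |A|=808.6091
3. ⊥bis P5·P1 via (17.16,18.495): [(0, 14.8254) (0, 12.3987) (25, 4.9126) (25, 20.1716)]  |A|=221.0708
4. ⊥bis P5·P2 via (12.05,8.66): [(7.0445, 16.3318) (11.9443, 8.822) (25, 4.9126) (25, 20.1716)]  |A|=176.4364
5. ⊥bis P5·P3 via (14.635,20.645): [(7.0445, 16.3318) (11.9443, 8.822) (25, 4.9126) (25, 20.1716)]  |A|=176.4364
6. ⊥bis P5·P4 via (15.83,26.06): [(7.0445, 16.3318) (11.9443, 8.822) (25, 4.9126) (25, 20.1716)]  |A|=176.4364
7. canonical 4-gon: [(7.0445, 16.3318) (11.9443, 8.822) (25, 4.9126) (25, 20.1716)]
8. shoelace: 176.4364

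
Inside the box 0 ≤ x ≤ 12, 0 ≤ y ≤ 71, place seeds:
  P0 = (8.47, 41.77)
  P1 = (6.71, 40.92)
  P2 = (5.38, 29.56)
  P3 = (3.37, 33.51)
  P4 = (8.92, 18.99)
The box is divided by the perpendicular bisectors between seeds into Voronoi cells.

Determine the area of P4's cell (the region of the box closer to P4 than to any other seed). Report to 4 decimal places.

1. box [0,12]×[0,71]: [(0, 0) (12, 0) (12, 71) (0, 71)]
2. ⊥bis P4·P0 via (8.695,30.38): [(0, 30.2082) (0, 0) (12, 0) (12, 30.4453)]  |A|=363.9212
3. ⊥bis P4·P1 via (7.815,29.955): [(0, 29.1674) (0, 0) (12, 0) (12, 30.3767)]  |A|=357.2651
4. ⊥bis P4·P2 via (7.15,24.275): [(0, 21.8804) (0, 0) (12, 0) (12, 25.8993)]  |A|=286.6782
5. ⊥bis P4·P3 via (6.145,26.25): [(0, 21.8804) (0, 0) (12, 0) (12, 25.8993)]  |A|=286.6782
6. canonical 4-gon: [(0, 21.8804) (0, 0) (12, 0) (12, 25.8993)]
7. shoelace: 286.6782

Area of P4's cell: 286.6782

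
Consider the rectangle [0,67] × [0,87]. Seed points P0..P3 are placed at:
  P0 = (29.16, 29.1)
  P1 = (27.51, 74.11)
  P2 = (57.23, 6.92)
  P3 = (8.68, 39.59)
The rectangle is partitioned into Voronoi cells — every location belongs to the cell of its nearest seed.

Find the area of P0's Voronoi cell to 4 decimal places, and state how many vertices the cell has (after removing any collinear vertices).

1. box [0,67]×[0,87]: [(0, 0) (67, 0) (67, 87) (0, 87)]
2. ⊥bis P0·P1 via (28.335,51.605): [(0, 50.5663) (0, 0) (67, 0) (67, 53.0224)]  |A|=3470.2209
3. ⊥bis P0·P2 via (43.195,18.01): [(0, 50.5663) (0, 0) (28.9641, 0) (67, 48.1365) (67, 53.0224)]  |A|=2554.7624
4. ⊥bis P0·P3 via (18.92,34.345): [(27.7497, 51.5835) (1.3282, 0) (28.9641, 0) (67, 48.1365) (67, 53.0224)]  |A|=1818.9049
5. canonical 5-gon: [(27.7497, 51.5835) (1.3282, 0) (28.9641, 0) (67, 48.1365) (67, 53.0224)]
6. shoelace: 1818.9049

Area of P0's cell: 1818.9049 (5 vertices)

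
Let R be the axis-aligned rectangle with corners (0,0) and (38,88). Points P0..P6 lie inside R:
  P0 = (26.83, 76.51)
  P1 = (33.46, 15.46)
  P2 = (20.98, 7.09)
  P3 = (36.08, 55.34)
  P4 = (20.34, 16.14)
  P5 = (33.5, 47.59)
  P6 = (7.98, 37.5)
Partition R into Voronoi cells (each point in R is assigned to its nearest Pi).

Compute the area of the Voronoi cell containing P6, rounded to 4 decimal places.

Area of P6's cell: 724.5244

1. box [0,38]×[0,88]: [(0, 0) (38, 0) (38, 88) (0, 88)]
2. ⊥bis P6·P0 via (17.405,57.005): [(0, 65.4153) (0, 0) (38, 0) (38, 47.0533)]  |A|=2136.9027
3. ⊥bis P6·P1 via (20.72,26.48): [(0, 65.4153) (0, 2.526) (38, 46.4571) (38, 47.0533)]  |A|=1206.2241
4. ⊥bis P6·P2 via (14.48,22.295): [(0, 65.4153) (0, 16.1049) (18.6373, 24.0722) (38, 46.4571) (38, 47.0533)]  |A|=1079.6872
5. ⊥bis P6·P3 via (22.03,46.42): [(14.3827, 58.4654) (0, 65.4153) (0, 16.1049) (18.6373, 24.0722) (28.7763, 35.7938)]  |A|=891.3465
6. ⊥bis P6·P4 via (14.16,26.82): [(14.3827, 58.4654) (0, 65.4153) (0, 18.6263) (27.8827, 34.7607) (28.7763, 35.7938)]  |A|=793.4237
7. ⊥bis P6·P5 via (20.74,42.545): [(14.5491, 58.2033) (14.3827, 58.4654) (0, 65.4153) (0, 18.6263) (24.5746, 32.8464)]  |A|=724.5244
8. canonical 5-gon: [(14.5491, 58.2033) (14.3827, 58.4654) (0, 65.4153) (0, 18.6263) (24.5746, 32.8464)]
9. shoelace: 724.5244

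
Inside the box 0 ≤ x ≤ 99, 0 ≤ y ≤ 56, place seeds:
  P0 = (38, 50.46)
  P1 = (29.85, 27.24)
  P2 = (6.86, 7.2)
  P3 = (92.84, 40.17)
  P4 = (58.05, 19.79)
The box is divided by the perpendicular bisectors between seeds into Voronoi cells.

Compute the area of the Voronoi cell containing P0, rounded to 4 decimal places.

Area of P0's cell: 930.5721

1. box [0,99]×[0,56]: [(0, 0) (99, 0) (99, 56) (0, 56)]
2. ⊥bis P0·P1 via (33.925,38.85): [(0, 50.7574) (99, 16.0093) (99, 56) (0, 56)]  |A|=2239.0511
3. ⊥bis P0·P2 via (22.43,28.83): [(0, 50.7574) (99, 16.0093) (99, 56) (0, 56)]  |A|=2239.0511
4. ⊥bis P0·P3 via (65.42,45.315): [(0, 50.7574) (62.3358, 28.8781) (67.4249, 56) (0, 56)]  |A|=1077.7491
5. ⊥bis P0·P4 via (48.025,35.125): [(0, 50.7574) (46.8068, 34.3286) (65.6727, 46.6619) (67.4249, 56) (0, 56)]  |A|=930.5721
6. canonical 5-gon: [(0, 50.7574) (46.8068, 34.3286) (65.6727, 46.6619) (67.4249, 56) (0, 56)]
7. shoelace: 930.5721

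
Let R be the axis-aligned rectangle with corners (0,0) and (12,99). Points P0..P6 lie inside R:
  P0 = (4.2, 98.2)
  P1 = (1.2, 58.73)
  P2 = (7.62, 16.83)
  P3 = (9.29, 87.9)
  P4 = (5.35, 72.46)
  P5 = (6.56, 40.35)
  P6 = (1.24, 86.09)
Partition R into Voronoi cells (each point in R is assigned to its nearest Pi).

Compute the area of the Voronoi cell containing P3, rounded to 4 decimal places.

Area of P3's cell: 93.3653

1. box [0,12]×[0,99]: [(0, 0) (12, 0) (12, 99) (0, 99)]
2. ⊥bis P3·P0 via (6.745,93.05): [(0, 89.7168) (0, 0) (12, 0) (12, 95.6469)]  |A|=1112.1821
3. ⊥bis P3·P1 via (5.245,73.315): [(0, 89.7168) (0, 74.7696) (12, 71.4416) (12, 95.6469)]  |A|=234.9148
4. ⊥bis P3·P2 via (8.455,52.365): [(0, 89.7168) (0, 74.7696) (12, 71.4416) (12, 95.6469)]  |A|=234.9148
5. ⊥bis P3·P4 via (7.32,80.18): [(0, 89.7168) (0, 82.0479) (12, 78.9858) (12, 95.6469)]  |A|=145.98
6. ⊥bis P3·P5 via (7.925,64.125): [(0, 89.7168) (0, 82.0479) (12, 78.9858) (12, 95.6469)]  |A|=145.98
7. ⊥bis P3·P6 via (5.265,86.995): [(4.1877, 91.7863) (6.7655, 80.3215) (12, 78.9858) (12, 95.6469)]  |A|=93.3653
8. canonical 4-gon: [(4.1877, 91.7863) (6.7655, 80.3215) (12, 78.9858) (12, 95.6469)]
9. shoelace: 93.3653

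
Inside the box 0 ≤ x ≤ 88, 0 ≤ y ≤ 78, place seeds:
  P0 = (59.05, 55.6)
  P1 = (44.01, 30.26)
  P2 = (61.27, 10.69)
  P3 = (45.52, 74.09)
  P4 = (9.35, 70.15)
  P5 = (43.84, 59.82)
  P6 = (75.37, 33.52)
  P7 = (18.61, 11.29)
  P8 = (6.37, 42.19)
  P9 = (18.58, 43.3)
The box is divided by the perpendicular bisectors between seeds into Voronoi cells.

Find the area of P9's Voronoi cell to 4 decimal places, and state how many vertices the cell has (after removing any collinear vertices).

1. box [0,88]×[0,78]: [(0, 0) (88, 0) (88, 78) (0, 78)]
2. ⊥bis P9·P0 via (38.815,49.45): [(0, 0) (53.8443, 0) (30.1378, 78) (0, 78)]  |A|=3275.3024
3. ⊥bis P9·P1 via (31.295,36.78): [(0, 0) (12.4349, 0) (38.4343, 50.7027) (30.1378, 78) (0, 78)]  |A|=2225.5202
4. ⊥bis P9·P2 via (39.925,26.995): [(0, 0) (12.4349, 0) (38.4343, 50.7027) (30.1378, 78) (0, 78)]  |A|=2225.5202
5. ⊥bis P9·P3 via (32.05,58.695): [(0, 0) (12.4349, 0) (38.4343, 50.7027) (37.438, 53.9807) (9.9861, 78) (0, 78)]  |A|=1983.5056
6. ⊥bis P9·P4 via (13.965,56.725): [(0, 51.9244) (0, 0) (12.4349, 0) (38.4343, 50.7027) (37.438, 53.9807) (28.5653, 61.744)]  |A|=1529.9099
7. ⊥bis P9·P5 via (31.21,51.56): [(25.2867, 60.617) (0, 51.9244) (0, 0) (12.4349, 0) (35.5057, 44.9916)]  |A|=1443.513
8. ⊥bis P9·P6 via (46.975,38.41): [(25.2867, 60.617) (0, 51.9244) (0, 0) (12.4349, 0) (35.5057, 44.9916)]  |A|=1443.513
9. ⊥bis P9·P7 via (18.595,27.295): [(25.2867, 60.617) (0, 51.9244) (0, 27.2776) (26.435, 27.3023) (35.5057, 44.9916)]  |A|=913.2195
10. ⊥bis P9·P8 via (12.475,42.745): [(25.2867, 60.617) (11.2878, 55.8047) (13.8799, 27.2906) (26.435, 27.3023) (35.5057, 44.9916)]  |A|=576.2121
11. canonical 5-gon: [(25.2867, 60.617) (11.2878, 55.8047) (13.8799, 27.2906) (26.435, 27.3023) (35.5057, 44.9916)]
12. shoelace: 576.2121

Area of P9's cell: 576.2121 (5 vertices)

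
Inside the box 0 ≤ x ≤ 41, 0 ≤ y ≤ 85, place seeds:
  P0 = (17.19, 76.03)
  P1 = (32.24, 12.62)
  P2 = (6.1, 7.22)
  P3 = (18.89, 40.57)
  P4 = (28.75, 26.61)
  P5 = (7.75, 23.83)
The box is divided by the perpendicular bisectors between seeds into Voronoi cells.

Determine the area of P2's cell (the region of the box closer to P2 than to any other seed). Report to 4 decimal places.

Area of P2's cell: 300.6822

1. box [0,41]×[0,85]: [(0, 0) (41, 0) (41, 85) (0, 85)]
2. ⊥bis P2·P0 via (11.645,41.625): [(0, 43.5018) (0, 0) (41, 0) (41, 36.8939)]  |A|=1648.112
3. ⊥bis P2·P1 via (19.17,9.92): [(12.654, 41.4624) (0, 43.5018) (0, 0) (21.2193, 0)]  |A|=715.1362
4. ⊥bis P2·P3 via (12.495,23.895): [(16.609, 22.3173) (0, 28.6869) (0, 0) (21.2193, 0)]  |A|=475.0083
5. ⊥bis P2·P4 via (17.425,16.915): [(17.8204, 16.4531) (10.9387, 24.4919) (0, 28.6869) (0, 0) (21.2193, 0)]  |A|=459.6998
6. ⊥bis P2·P5 via (6.925,15.525): [(18.2444, 14.4006) (0, 16.2129) (0, 0) (21.2193, 0)]  |A|=300.6822
7. canonical 4-gon: [(18.2444, 14.4006) (0, 16.2129) (0, 0) (21.2193, 0)]
8. shoelace: 300.6822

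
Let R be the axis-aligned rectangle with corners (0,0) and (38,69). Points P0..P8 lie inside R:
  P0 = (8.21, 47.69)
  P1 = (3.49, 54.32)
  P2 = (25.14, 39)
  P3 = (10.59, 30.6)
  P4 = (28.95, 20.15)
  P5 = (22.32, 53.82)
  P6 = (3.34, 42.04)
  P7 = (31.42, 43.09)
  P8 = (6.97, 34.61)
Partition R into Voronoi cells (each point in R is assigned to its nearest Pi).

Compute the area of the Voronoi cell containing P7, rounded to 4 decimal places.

Area of P7's cell: 204.1821

1. box [0,38]×[0,69]: [(0, 0) (38, 0) (38, 69) (0, 69)]
2. ⊥bis P7·P0 via (19.815,45.39): [(10.8191, 0) (38, 0) (38, 69) (24.4943, 69)]  |A|=1403.6873
3. ⊥bis P7·P1 via (17.455,48.705): [(23.4047, 63.5025) (10.8191, 0) (38, 0) (38, 69) (25.6151, 69)]  |A|=1400.6063
4. ⊥bis P7·P2 via (28.28,41.045): [(23.4047, 63.5025) (21.1298, 52.0238) (38, 26.1204) (38, 69) (25.6151, 69)]  |A|=473.2511
5. ⊥bis P7·P3 via (21.005,36.845): [(23.4047, 63.5025) (21.1298, 52.0238) (38, 26.1204) (38, 69) (25.6151, 69)]  |A|=473.2511
6. ⊥bis P7·P4 via (30.185,31.62): [(23.4047, 63.5025) (21.1298, 52.0238) (34.7375, 31.1298) (38, 30.7785) (38, 69) (25.6151, 69)]  |A|=465.6525
7. ⊥bis P7·P5 via (26.87,48.455): [(24.6695, 46.5888) (34.7375, 31.1298) (38, 30.7785) (38, 57.8942)]  |A|=204.1821
8. ⊥bis P7·P6 via (17.38,42.565): [(24.6695, 46.5888) (34.7375, 31.1298) (38, 30.7785) (38, 57.8942)]  |A|=204.1821
9. ⊥bis P7·P8 via (19.195,38.85): [(24.6695, 46.5888) (34.7375, 31.1298) (38, 30.7785) (38, 57.8942)]  |A|=204.1821
10. canonical 4-gon: [(24.6695, 46.5888) (34.7375, 31.1298) (38, 30.7785) (38, 57.8942)]
11. shoelace: 204.1821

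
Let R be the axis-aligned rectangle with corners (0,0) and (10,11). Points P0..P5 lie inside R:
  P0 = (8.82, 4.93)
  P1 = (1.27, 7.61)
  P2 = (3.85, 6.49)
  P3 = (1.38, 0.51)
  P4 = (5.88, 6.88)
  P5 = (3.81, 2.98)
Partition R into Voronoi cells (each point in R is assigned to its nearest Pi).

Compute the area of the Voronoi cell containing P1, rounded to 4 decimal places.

1. box [0,10]×[0,11]: [(0, 0) (10, 0) (10, 11) (0, 11)]
2. ⊥bis P1·P0 via (5.045,6.27): [(0, 0) (2.8194, 0) (6.724, 11) (0, 11)]  |A|=52.4884
3. ⊥bis P1·P2 via (2.56,7.05): [(0, 1.1529) (4.2747, 11) (0, 11)]  |A|=21.0469
4. ⊥bis P1·P3 via (1.325,4.06): [(0, 4.0395) (1.2616, 4.059) (4.2747, 11) (0, 11)]  |A|=19.2261
5. ⊥bis P1·P4 via (3.575,7.245): [(0, 4.0395) (1.2616, 4.059) (4.1092, 10.6188) (4.1696, 11) (0, 11)]  |A|=19.206
6. ⊥bis P1·P5 via (2.54,5.295): [(0, 4.0395) (0.2587, 4.0435) (1.5662, 4.7608) (4.1092, 10.6188) (4.1696, 11) (0, 11)]  |A|=18.8565
7. canonical 6-gon: [(0, 4.0395) (0.2587, 4.0435) (1.5662, 4.7608) (4.1092, 10.6188) (4.1696, 11) (0, 11)]
8. shoelace: 18.8565

Area of P1's cell: 18.8565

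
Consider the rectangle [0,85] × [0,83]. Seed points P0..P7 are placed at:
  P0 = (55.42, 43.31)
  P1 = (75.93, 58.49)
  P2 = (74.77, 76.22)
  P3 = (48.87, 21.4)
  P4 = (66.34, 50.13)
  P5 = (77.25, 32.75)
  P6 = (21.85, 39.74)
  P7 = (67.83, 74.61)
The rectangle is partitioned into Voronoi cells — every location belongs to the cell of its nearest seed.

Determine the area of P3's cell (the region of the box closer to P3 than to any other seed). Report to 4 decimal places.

Area of P3's cell: 1370.3000

1. box [0,85]×[0,83]: [(0, 0) (85, 0) (85, 83) (0, 83)]
2. ⊥bis P3·P0 via (52.145,32.355): [(0, 47.9438) (0, 0) (85, 0) (85, 22.533)]  |A|=2995.2619
3. ⊥bis P3·P1 via (62.4,39.945): [(0, 47.9438) (0, 0) (85, 0) (85, 22.533)]  |A|=2995.2619
4. ⊥bis P3·P2 via (61.82,48.81): [(0, 47.9438) (0, 0) (85, 0) (85, 22.533)]  |A|=2995.2619
5. ⊥bis P3·P4 via (57.605,35.765): [(73.9164, 25.8464) (0, 47.9438) (0, 0) (85, 0) (85, 19.1068)]  |A|=2976.2746
6. ⊥bis P3·P5 via (63.06,27.075): [(62.1438, 29.3658) (0, 47.9438) (0, 0) (73.8881, 0)]  |A|=2574.5976
7. ⊥bis P3·P6 via (35.36,30.57): [(62.1438, 29.3658) (39.1986, 36.2253) (14.6104, 0) (73.8881, 0)]  |A|=1370.3
8. ⊥bis P3·P7 via (58.35,48.005): [(62.1438, 29.3658) (39.1986, 36.2253) (14.6104, 0) (73.8881, 0)]  |A|=1370.3
9. canonical 4-gon: [(62.1438, 29.3658) (39.1986, 36.2253) (14.6104, 0) (73.8881, 0)]
10. shoelace: 1370.3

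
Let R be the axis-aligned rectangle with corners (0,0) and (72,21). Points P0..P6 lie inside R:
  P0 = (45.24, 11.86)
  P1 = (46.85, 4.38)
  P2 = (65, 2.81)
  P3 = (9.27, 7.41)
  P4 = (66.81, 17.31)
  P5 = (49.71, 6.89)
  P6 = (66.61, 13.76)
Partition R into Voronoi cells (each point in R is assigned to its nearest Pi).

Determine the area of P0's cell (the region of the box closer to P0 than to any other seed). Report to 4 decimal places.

1. box [0,72]×[0,21]: [(0, 0) (72, 0) (72, 21) (0, 21)]
2. ⊥bis P0·P1 via (46.045,8.12): [(0, 0) (8.3198, 0) (72, 13.7066) (72, 21) (0, 21)]  |A|=1075.5813
3. ⊥bis P0·P2 via (55.12,7.335): [(0, 0) (8.3198, 0) (56.5113, 10.3728) (61.3785, 21) (0, 21)]  |A|=962.6599
4. ⊥bis P0·P3 via (27.255,9.635): [(27.9249, 4.2198) (56.5113, 10.3728) (61.3785, 21) (25.849, 21)]  |A|=435.0188
5. ⊥bis P0·P4 via (56.025,14.585): [(27.9249, 4.2198) (56.5113, 10.3728) (56.8838, 11.1861) (54.4041, 21) (25.849, 21)]  |A|=400.7959
6. ⊥bis P0·P5 via (47.475,9.375): [(27.9249, 4.2198) (46.0905, 8.1298) (55.5145, 16.6057) (54.4041, 21) (25.849, 21)]  |A|=365.636
7. ⊥bis P0·P6 via (55.925,12.81): [(27.9249, 4.2198) (46.0905, 8.1298) (55.5145, 16.6057) (54.4041, 21) (25.849, 21)]  |A|=365.636
8. canonical 5-gon: [(27.9249, 4.2198) (46.0905, 8.1298) (55.5145, 16.6057) (54.4041, 21) (25.849, 21)]
9. shoelace: 365.636

Area of P0's cell: 365.6360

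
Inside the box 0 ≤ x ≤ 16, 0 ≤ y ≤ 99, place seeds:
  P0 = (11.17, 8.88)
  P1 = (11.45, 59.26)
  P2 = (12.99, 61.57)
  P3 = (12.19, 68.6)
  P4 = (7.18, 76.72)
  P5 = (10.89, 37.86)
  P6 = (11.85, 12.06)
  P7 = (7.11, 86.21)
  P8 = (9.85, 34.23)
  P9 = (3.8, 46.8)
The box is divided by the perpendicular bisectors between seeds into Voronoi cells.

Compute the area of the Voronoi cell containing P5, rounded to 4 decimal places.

1. box [0,16]×[0,99]: [(0, 0) (16, 0) (16, 99) (0, 99)]
2. ⊥bis P5·P0 via (11.03,23.37): [(0, 23.2634) (16, 23.418) (16, 99) (0, 99)]  |A|=1210.5484
3. ⊥bis P5·P1 via (11.17,48.56): [(0, 48.8523) (0, 23.2634) (16, 23.418) (16, 48.4336)]  |A|=404.8357
4. ⊥bis P5·P2 via (11.94,49.715): [(0, 48.8523) (0, 23.2634) (16, 23.418) (16, 48.4336)]  |A|=404.8357
5. ⊥bis P5·P3 via (11.54,53.23): [(0, 48.8523) (0, 23.2634) (16, 23.418) (16, 48.4336)]  |A|=404.8357
6. ⊥bis P5·P4 via (9.035,57.29): [(0, 48.8523) (0, 23.2634) (16, 23.418) (16, 48.4336)]  |A|=404.8357
7. ⊥bis P5·P6 via (11.37,24.96): [(0, 48.8523) (0, 24.5369) (16, 25.1323) (16, 48.4336)]  |A|=380.9336
8. ⊥bis P5·P7 via (9,62.035): [(0, 48.8523) (0, 24.5369) (16, 25.1323) (16, 48.4336)]  |A|=380.9336
9. ⊥bis P5·P8 via (10.37,36.045): [(0, 48.8523) (0, 39.016) (16, 34.432) (16, 48.4336)]  |A|=190.7031
10. ⊥bis P5·P9 via (7.345,42.33): [(15.0719, 48.4579) (2.326, 38.3496) (16, 34.432) (16, 48.4336)]  |A|=100.5747
11. canonical 4-gon: [(15.0719, 48.4579) (2.326, 38.3496) (16, 34.432) (16, 48.4336)]
12. shoelace: 100.5747

Area of P5's cell: 100.5747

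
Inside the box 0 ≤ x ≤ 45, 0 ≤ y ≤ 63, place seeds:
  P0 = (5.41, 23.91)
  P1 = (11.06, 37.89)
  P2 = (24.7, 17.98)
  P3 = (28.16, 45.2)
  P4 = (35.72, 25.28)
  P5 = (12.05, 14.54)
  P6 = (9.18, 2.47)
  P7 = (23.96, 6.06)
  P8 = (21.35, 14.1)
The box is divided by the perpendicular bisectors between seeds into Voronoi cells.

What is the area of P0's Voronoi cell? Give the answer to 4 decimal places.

Area of P0's cell: 198.4866

1. box [0,45]×[0,63]: [(0, 0) (45, 0) (45, 63) (0, 63)]
2. ⊥bis P0·P1 via (8.235,30.9): [(0, 34.2282) (0, 0) (45, 0) (45, 16.0415)]  |A|=1131.0668
3. ⊥bis P0·P2 via (15.055,20.945): [(17.0234, 27.3482) (0, 34.2282) (0, 0) (8.6162, 0)]  |A|=409.1593
4. ⊥bis P0·P3 via (16.785,34.555): [(17.0234, 27.3482) (0, 34.2282) (0, 0) (8.6162, 0)]  |A|=409.1593
5. ⊥bis P0·P4 via (20.565,24.595): [(17.0234, 27.3482) (0, 34.2282) (0, 0) (8.6162, 0)]  |A|=409.1593
6. ⊥bis P0·P5 via (8.73,19.225): [(16.1406, 24.4765) (17.0234, 27.3482) (0, 34.2282) (0, 13.0385)]  |A|=198.4866
7. ⊥bis P0·P6 via (7.295,13.19): [(16.1406, 24.4765) (17.0234, 27.3482) (0, 34.2282) (0, 13.0385)]  |A|=198.4866
8. ⊥bis P0·P7 via (14.685,14.985): [(16.1406, 24.4765) (17.0234, 27.3482) (0, 34.2282) (0, 13.0385)]  |A|=198.4866
9. ⊥bis P0·P8 via (13.38,19.005): [(16.1406, 24.4765) (17.0234, 27.3482) (0, 34.2282) (0, 13.0385)]  |A|=198.4866
10. canonical 4-gon: [(16.1406, 24.4765) (17.0234, 27.3482) (0, 34.2282) (0, 13.0385)]
11. shoelace: 198.4866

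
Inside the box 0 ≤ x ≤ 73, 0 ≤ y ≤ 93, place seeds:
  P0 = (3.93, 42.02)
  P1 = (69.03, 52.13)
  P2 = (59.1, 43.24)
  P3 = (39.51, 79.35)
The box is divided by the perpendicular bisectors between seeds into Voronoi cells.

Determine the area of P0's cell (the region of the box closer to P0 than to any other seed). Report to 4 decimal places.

1. box [0,73]×[0,93]: [(0, 0) (73, 0) (73, 93) (0, 93)]
2. ⊥bis P0·P1 via (36.48,47.075): [(0, 0) (43.7907, 0) (29.3479, 93) (0, 93)]  |A|=3400.9446
3. ⊥bis P0·P2 via (31.515,42.63): [(0, 0) (32.4577, 0) (30.576, 85.0917) (29.3479, 93) (0, 93)]  |A|=2918.7713
4. ⊥bis P0·P3 via (21.72,60.685): [(0, 81.3868) (0, 0) (32.4577, 0) (31.318, 51.5369)]  |A|=2110.8219
5. canonical 4-gon: [(0, 81.3868) (0, 0) (32.4577, 0) (31.318, 51.5369)]
6. shoelace: 2110.8219

Area of P0's cell: 2110.8219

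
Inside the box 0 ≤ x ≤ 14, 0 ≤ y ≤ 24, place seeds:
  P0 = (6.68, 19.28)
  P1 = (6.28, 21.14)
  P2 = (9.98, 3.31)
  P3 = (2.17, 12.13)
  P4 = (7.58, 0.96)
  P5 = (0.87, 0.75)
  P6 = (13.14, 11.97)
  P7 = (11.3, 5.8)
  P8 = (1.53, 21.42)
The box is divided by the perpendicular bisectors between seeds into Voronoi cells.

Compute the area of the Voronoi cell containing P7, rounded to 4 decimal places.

Area of P7's cell: 35.1141

1. box [0,14]×[0,24]: [(0, 0) (14, 0) (14, 24) (0, 24)]
2. ⊥bis P7·P0 via (8.99,12.54): [(0, 9.4589) (0, 0) (14, 0) (14, 14.2571)]  |A|=166.0115
3. ⊥bis P7·P1 via (8.79,13.47): [(0, 9.4589) (0, 0) (14, 0) (14, 14.2571)]  |A|=166.0115
4. ⊥bis P7·P2 via (10.64,4.555): [(0.8439, 9.7481) (14, 2.7738) (14, 14.2571)]  |A|=75.5374
5. ⊥bis P7·P3 via (6.735,8.965): [(9.2833, 12.6405) (5.5487, 7.254) (14, 2.7738) (14, 14.2571)]  |A|=58.2089
6. ⊥bis P7·P4 via (9.44,3.38): [(9.2833, 12.6405) (5.5487, 7.254) (14, 2.7738) (14, 14.2571)]  |A|=58.2089
7. ⊥bis P7·P5 via (6.085,3.275): [(9.2833, 12.6405) (5.5487, 7.254) (14, 2.7738) (14, 14.2571)]  |A|=58.2089
8. ⊥bis P7·P6 via (12.22,8.885): [(7.6288, 10.2542) (5.5487, 7.254) (14, 2.7738) (14, 8.3542)]  |A|=35.1141
9. ⊥bis P7·P8 via (6.415,13.61): [(7.6288, 10.2542) (5.5487, 7.254) (14, 2.7738) (14, 8.3542)]  |A|=35.1141
10. canonical 4-gon: [(7.6288, 10.2542) (5.5487, 7.254) (14, 2.7738) (14, 8.3542)]
11. shoelace: 35.1141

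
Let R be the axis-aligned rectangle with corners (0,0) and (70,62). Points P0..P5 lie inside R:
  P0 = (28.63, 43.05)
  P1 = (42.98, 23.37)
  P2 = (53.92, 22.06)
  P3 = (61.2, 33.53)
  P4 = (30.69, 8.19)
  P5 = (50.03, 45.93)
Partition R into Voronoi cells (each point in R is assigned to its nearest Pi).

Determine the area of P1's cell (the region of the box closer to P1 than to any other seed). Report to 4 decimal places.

Area of P1's cell: 381.1489

1. box [0,70]×[0,62]: [(0, 0) (70, 0) (70, 62) (0, 62)]
2. ⊥bis P1·P0 via (35.805,33.21): [(0, 7.1022) (0, 0) (70, 0) (70, 58.1439)]  |A|=2283.6115
3. ⊥bis P1·P2 via (48.45,22.715): [(51.0366, 44.3164) (0, 7.1022) (0, 0) (45.73, 0)]  |A|=1194.5308
4. ⊥bis P1·P3 via (52.09,28.45): [(49.6588, 32.8099) (45.4955, 40.276) (0, 7.1022) (0, 0) (45.73, 0)]  |A|=1165.4346
5. ⊥bis P1·P4 via (36.835,15.78): [(46.6664, 7.8203) (49.6588, 32.8099) (45.4955, 40.276) (25.0198, 25.3458)]  |A|=404.208
6. ⊥bis P1·P5 via (46.505,34.65): [(46.6664, 7.8203) (49.6588, 32.8099) (49.0817, 33.8448) (40.3974, 36.5586) (25.0198, 25.3458)]  |A|=381.1489
7. canonical 5-gon: [(46.6664, 7.8203) (49.6588, 32.8099) (49.0817, 33.8448) (40.3974, 36.5586) (25.0198, 25.3458)]
8. shoelace: 381.1489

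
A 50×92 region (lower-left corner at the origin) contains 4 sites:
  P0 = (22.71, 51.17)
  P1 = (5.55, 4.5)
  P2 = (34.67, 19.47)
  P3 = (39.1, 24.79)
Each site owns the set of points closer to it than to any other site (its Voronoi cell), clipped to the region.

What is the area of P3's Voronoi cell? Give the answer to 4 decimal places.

Area of P3's cell: 513.2850

1. box [0,50]×[0,92]: [(0, 0) (50, 0) (50, 92) (0, 92)]
2. ⊥bis P3·P0 via (30.905,37.98): [(0, 18.7786) (0, 0) (50, 0) (50, 49.8438)]  |A|=1715.56
3. ⊥bis P3·P1 via (22.325,14.645): [(14.4105, 27.7319) (31.1818, 0) (50, 0) (50, 49.8438)]  |A|=1147.8903
4. ⊥bis P3·P2 via (36.885,22.13): [(23.4288, 33.335) (50, 11.2091) (50, 49.8438)]  |A|=513.285
5. canonical 3-gon: [(23.4288, 33.335) (50, 11.2091) (50, 49.8438)]
6. shoelace: 513.285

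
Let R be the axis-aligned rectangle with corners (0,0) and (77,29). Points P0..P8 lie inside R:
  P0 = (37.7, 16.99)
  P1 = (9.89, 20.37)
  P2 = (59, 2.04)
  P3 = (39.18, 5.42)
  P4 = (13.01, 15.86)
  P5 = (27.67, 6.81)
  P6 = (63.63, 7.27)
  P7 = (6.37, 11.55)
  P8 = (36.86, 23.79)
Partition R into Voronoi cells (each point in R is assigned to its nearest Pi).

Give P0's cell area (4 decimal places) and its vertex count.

1. box [0,77]×[0,29]: [(0, 0) (77, 0) (77, 29) (0, 29)]
2. ⊥bis P0·P1 via (23.795,18.68): [(21.5247, 0) (77, 0) (77, 29) (25.0493, 29)]  |A|=1557.678
3. ⊥bis P0·P2 via (48.35,9.515): [(21.5247, 0) (41.6716, 0) (62.0261, 29) (25.0493, 29)]  |A|=828.2949
4. ⊥bis P0·P3 via (38.44,11.205): [(22.6409, 9.184) (50.6307, 12.7644) (62.0261, 29) (25.0493, 29)]  |A|=573.1816
5. ⊥bis P0·P4 via (25.355,16.425): [(24.8533, 27.3873) (25.6687, 9.5713) (50.6307, 12.7644) (62.0261, 29) (25.0493, 29)]  |A|=546.052
6. ⊥bis P0·P5 via (32.685,11.9): [(24.8533, 27.3873) (25.2257, 19.2494) (33.9706, 10.6333) (50.6307, 12.7644) (62.0261, 29) (25.0493, 29)]  |A|=505.6435
7. ⊥bis P0·P6 via (50.665,12.13): [(24.8533, 27.3873) (25.2257, 19.2494) (33.9706, 10.6333) (50.6307, 12.7644) (51.2147, 13.5965) (56.9888, 29) (25.0493, 29)]  |A|=466.8477
8. ⊥bis P0·P7 via (22.035,14.27): [(24.8533, 27.3873) (25.2257, 19.2494) (33.9706, 10.6333) (50.6307, 12.7644) (51.2147, 13.5965) (56.9888, 29) (25.0493, 29)]  |A|=466.8477
9. ⊥bis P0·P8 via (37.28,20.39): [(25.54, 18.9398) (33.9706, 10.6333) (50.6307, 12.7644) (51.2147, 13.5965) (54.5615, 22.5248)]  |A|=213.9759
10. canonical 5-gon: [(25.54, 18.9398) (33.9706, 10.6333) (50.6307, 12.7644) (51.2147, 13.5965) (54.5615, 22.5248)]
11. shoelace: 213.9759

Area of P0's cell: 213.9759 (5 vertices)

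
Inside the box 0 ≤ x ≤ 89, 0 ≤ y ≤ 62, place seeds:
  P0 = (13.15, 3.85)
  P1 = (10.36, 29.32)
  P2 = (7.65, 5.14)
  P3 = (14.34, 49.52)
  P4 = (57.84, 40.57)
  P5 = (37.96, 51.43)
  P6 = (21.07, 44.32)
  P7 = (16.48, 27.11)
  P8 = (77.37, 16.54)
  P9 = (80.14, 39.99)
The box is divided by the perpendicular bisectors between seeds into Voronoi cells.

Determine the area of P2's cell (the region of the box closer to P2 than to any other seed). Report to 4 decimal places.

1. box [0,89]×[0,62]: [(0, 0) (89, 0) (89, 62) (0, 62)]
2. ⊥bis P2·P0 via (10.4,4.495): [(0, 0) (9.3457, 0) (23.8875, 62) (0, 62)]  |A|=1030.2309
3. ⊥bis P2·P1 via (9.005,17.23): [(0, 18.2392) (0, 0) (9.3457, 0) (13.2747, 16.7515)]  |A|=199.3375
4. ⊥bis P2·P3 via (10.995,27.33): [(0, 18.2392) (0, 0) (9.3457, 0) (13.2747, 16.7515)]  |A|=199.3375
5. ⊥bis P2·P4 via (32.745,22.855): [(0, 18.2392) (0, 0) (9.3457, 0) (13.2747, 16.7515)]  |A|=199.3375
6. ⊥bis P2·P5 via (22.805,28.285): [(0, 18.2392) (0, 0) (9.3457, 0) (13.2747, 16.7515)]  |A|=199.3375
7. ⊥bis P2·P6 via (14.36,24.73): [(0, 18.2392) (0, 0) (9.3457, 0) (13.2747, 16.7515)]  |A|=199.3375
8. ⊥bis P2·P7 via (12.065,16.125): [(9.4358, 17.1817) (0, 18.2392) (0, 0) (9.3457, 0) (13.0362, 15.7347)]  |A|=197.3345
9. ⊥bis P2·P8 via (42.51,10.84): [(9.4358, 17.1817) (0, 18.2392) (0, 0) (9.3457, 0) (13.0362, 15.7347)]  |A|=197.3345
10. ⊥bis P2·P9 via (43.895,22.565): [(9.4358, 17.1817) (0, 18.2392) (0, 0) (9.3457, 0) (13.0362, 15.7347)]  |A|=197.3345
11. canonical 5-gon: [(9.4358, 17.1817) (0, 18.2392) (0, 0) (9.3457, 0) (13.0362, 15.7347)]
12. shoelace: 197.3345

Area of P2's cell: 197.3345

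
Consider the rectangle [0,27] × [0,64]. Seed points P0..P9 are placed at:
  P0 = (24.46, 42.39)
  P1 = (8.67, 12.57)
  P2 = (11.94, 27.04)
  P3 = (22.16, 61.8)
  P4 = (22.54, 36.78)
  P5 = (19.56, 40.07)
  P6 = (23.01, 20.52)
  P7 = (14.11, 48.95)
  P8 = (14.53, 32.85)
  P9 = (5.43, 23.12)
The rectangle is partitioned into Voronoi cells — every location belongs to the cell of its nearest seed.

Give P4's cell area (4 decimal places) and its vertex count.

Area of P4's cell: 74.8540 (5 vertices)

1. box [0,27]×[0,64]: [(0, 0) (27, 0) (27, 64) (0, 64)]
2. ⊥bis P4·P0 via (23.5,39.585): [(0, 47.6278) (0, 0) (27, 0) (27, 38.3871)]  |A|=1161.2014
3. ⊥bis P4·P1 via (15.605,24.675): [(0, 47.6278) (0, 33.6152) (27, 18.1468) (27, 38.3871)]  |A|=462.4154
4. ⊥bis P4·P2 via (17.24,31.91): [(4.0807, 46.2312) (27, 21.2882) (27, 38.3871)]  |A|=195.9471
5. ⊥bis P4·P3 via (22.35,49.29): [(4.0807, 46.2312) (27, 21.2882) (27, 38.3871)]  |A|=195.9471
6. ⊥bis P4·P5 via (21.05,38.425): [(22.6513, 39.8755) (15.7034, 33.5822) (27, 21.2882) (27, 38.3871)]  |A|=115.4332
7. ⊥bis P4·P6 via (22.775,28.65): [(22.6513, 39.8755) (15.7034, 33.5822) (20.3012, 28.5785) (27, 28.7721) (27, 38.3871)]  |A|=90.3667
8. ⊥bis P4·P7 via (18.325,42.865): [(22.6513, 39.8755) (15.7034, 33.5822) (20.3012, 28.5785) (27, 28.7721) (27, 38.3871)]  |A|=90.3667
9. ⊥bis P4·P8 via (18.535,34.815): [(22.6513, 39.8755) (18.0826, 35.7372) (21.5768, 28.6154) (27, 28.7721) (27, 38.3871)]  |A|=74.854
10. ⊥bis P4·P9 via (13.985,29.95): [(22.6513, 39.8755) (18.0826, 35.7372) (21.5768, 28.6154) (27, 28.7721) (27, 38.3871)]  |A|=74.854
11. canonical 5-gon: [(22.6513, 39.8755) (18.0826, 35.7372) (21.5768, 28.6154) (27, 28.7721) (27, 38.3871)]
12. shoelace: 74.854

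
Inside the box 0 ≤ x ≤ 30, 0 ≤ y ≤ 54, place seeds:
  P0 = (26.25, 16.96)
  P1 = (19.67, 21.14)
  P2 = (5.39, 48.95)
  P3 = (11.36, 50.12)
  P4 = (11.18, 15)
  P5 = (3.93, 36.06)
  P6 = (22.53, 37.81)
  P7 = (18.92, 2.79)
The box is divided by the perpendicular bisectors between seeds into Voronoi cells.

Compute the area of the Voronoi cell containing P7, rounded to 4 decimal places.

Area of P7's cell: 200.1688

1. box [0,30]×[0,54]: [(0, 0) (30, 0) (30, 54) (0, 54)]
2. ⊥bis P7·P0 via (22.585,9.875): [(0, 21.558) (0, 0) (30, 0) (30, 6.0393)]  |A|=413.9594
3. ⊥bis P7·P1 via (19.295,11.965): [(18.4803, 11.9983) (0, 12.7536) (0, 0) (30, 0) (30, 6.0393)]  |A|=332.6054
4. ⊥bis P7·P2 via (12.155,25.87): [(18.4803, 11.9983) (0, 12.7536) (0, 0) (30, 0) (30, 6.0393)]  |A|=332.6054
5. ⊥bis P7·P3 via (15.14,26.455): [(18.4803, 11.9983) (0, 12.7536) (0, 0) (30, 0) (30, 6.0393)]  |A|=332.6054
6. ⊥bis P7·P4 via (15.05,8.895): [(19.2871, 11.581) (1.018, 0) (30, 0) (30, 6.0393)]  |A|=200.1688
7. ⊥bis P7·P5 via (11.425,19.425): [(19.2871, 11.581) (1.018, 0) (30, 0) (30, 6.0393)]  |A|=200.1688
8. ⊥bis P7·P6 via (20.725,20.3): [(19.2871, 11.581) (1.018, 0) (30, 0) (30, 6.0393)]  |A|=200.1688
9. canonical 4-gon: [(19.2871, 11.581) (1.018, 0) (30, 0) (30, 6.0393)]
10. shoelace: 200.1688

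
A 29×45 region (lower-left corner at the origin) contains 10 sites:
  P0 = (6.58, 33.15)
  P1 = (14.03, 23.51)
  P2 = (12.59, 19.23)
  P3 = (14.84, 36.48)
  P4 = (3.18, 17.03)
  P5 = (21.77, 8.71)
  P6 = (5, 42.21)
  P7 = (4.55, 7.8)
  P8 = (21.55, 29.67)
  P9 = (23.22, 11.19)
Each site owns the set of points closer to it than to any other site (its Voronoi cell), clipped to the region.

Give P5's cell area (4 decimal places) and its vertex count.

Area of P5's cell: 160.6423 (5 vertices)

1. box [0,29]×[0,45]: [(0, 0) (29, 0) (29, 45) (0, 45)]
2. ⊥bis P5·P0 via (14.175,20.93): [(0, 12.1199) (0, 0) (29, 0) (29, 30.1441)]  |A|=612.8278
3. ⊥bis P5·P1 via (17.9,16.11): [(0, 6.7488) (0, 0) (29, 0) (29, 21.915)]  |A|=415.6249
4. ⊥bis P5·P2 via (17.18,13.97): [(22.2235, 18.3711) (1.1708, 0) (29, 0) (29, 21.915)]  |A|=329.8796
5. ⊥bis P5·P3 via (18.305,22.595): [(22.2235, 18.3711) (1.1708, 0) (29, 0) (29, 21.915)]  |A|=329.8796
6. ⊥bis P5·P4 via (12.475,12.87): [(22.2235, 18.3711) (10.2678, 7.9382) (6.715, 0) (29, 0) (29, 21.915)]  |A|=307.8741
7. ⊥bis P5·P6 via (13.385,25.46): [(22.2235, 18.3711) (10.2678, 7.9382) (6.715, 0) (29, 0) (29, 21.915)]  |A|=307.8741
8. ⊥bis P5·P7 via (13.16,8.255): [(22.2235, 18.3711) (13.0485, 10.3648) (13.5962, 0) (29, 0) (29, 21.915)]  |A|=265.4863
9. ⊥bis P5·P8 via (21.66,19.19): [(23.833, 19.2128) (22.2235, 18.3711) (13.0485, 10.3648) (13.5962, 0) (29, 0) (29, 19.267)]  |A|=258.6453
10. ⊥bis P5·P9 via (22.495,9.95): [(16.5539, 13.4236) (13.0485, 10.3648) (13.5962, 0) (29, 0) (29, 6.1467)]  |A|=160.6423
11. canonical 5-gon: [(16.5539, 13.4236) (13.0485, 10.3648) (13.5962, 0) (29, 0) (29, 6.1467)]
12. shoelace: 160.6423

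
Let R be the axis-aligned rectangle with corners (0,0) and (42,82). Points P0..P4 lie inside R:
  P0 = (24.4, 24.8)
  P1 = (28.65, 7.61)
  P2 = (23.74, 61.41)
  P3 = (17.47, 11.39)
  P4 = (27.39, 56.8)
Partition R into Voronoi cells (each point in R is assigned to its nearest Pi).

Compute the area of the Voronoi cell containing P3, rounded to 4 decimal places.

Area of P3's cell: 522.1803

1. box [0,42]×[0,82]: [(0, 0) (42, 0) (42, 82) (0, 82)]
2. ⊥bis P3·P0 via (20.935,18.095): [(0, 28.9138) (0, 0) (42, 0) (42, 7.2091)]  |A|=758.5792
3. ⊥bis P3·P1 via (23.06,9.5): [(25.2177, 15.8818) (0, 28.9138) (0, 0) (19.848, 0)]  |A|=522.1803
4. ⊥bis P3·P2 via (20.605,36.4): [(25.2177, 15.8818) (0, 28.9138) (0, 0) (19.848, 0)]  |A|=522.1803
5. ⊥bis P3·P4 via (22.43,34.095): [(25.2177, 15.8818) (0, 28.9138) (0, 0) (19.848, 0)]  |A|=522.1803
6. canonical 4-gon: [(25.2177, 15.8818) (0, 28.9138) (0, 0) (19.848, 0)]
7. shoelace: 522.1803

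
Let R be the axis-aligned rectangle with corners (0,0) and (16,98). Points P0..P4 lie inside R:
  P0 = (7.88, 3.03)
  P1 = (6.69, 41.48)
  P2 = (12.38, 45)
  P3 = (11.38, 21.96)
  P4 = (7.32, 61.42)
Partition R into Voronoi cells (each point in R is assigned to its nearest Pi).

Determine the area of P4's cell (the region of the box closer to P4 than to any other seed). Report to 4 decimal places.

1. box [0,16]×[0,98]: [(0, 0) (16, 0) (16, 98) (0, 98)]
2. ⊥bis P4·P0 via (7.6,32.225): [(0, 32.1521) (16, 32.3056) (16, 98) (0, 98)]  |A|=1052.3386
3. ⊥bis P4·P1 via (7.005,51.45): [(0, 51.6713) (16, 51.1658) (16, 98) (0, 98)]  |A|=745.303
4. ⊥bis P4·P2 via (9.85,53.21): [(0, 51.6713) (4.4052, 51.5321) (16, 55.1052) (16, 98) (0, 98)]  |A|=722.4649
5. ⊥bis P4·P3 via (9.35,41.69): [(0, 51.6713) (4.4052, 51.5321) (16, 55.1052) (16, 98) (0, 98)]  |A|=722.4649
6. canonical 5-gon: [(0, 51.6713) (4.4052, 51.5321) (16, 55.1052) (16, 98) (0, 98)]
7. shoelace: 722.4649

Area of P4's cell: 722.4649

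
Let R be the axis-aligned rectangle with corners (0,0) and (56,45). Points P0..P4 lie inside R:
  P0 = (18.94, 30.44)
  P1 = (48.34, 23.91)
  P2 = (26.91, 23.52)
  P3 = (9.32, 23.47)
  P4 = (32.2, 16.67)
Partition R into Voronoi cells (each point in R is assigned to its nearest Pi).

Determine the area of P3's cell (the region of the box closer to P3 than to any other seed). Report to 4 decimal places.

1. box [0,56]×[0,45]: [(0, 0) (56, 0) (56, 45) (0, 45)]
2. ⊥bis P3·P0 via (14.13,26.955): [(0, 0) (33.6598, 0) (1.0558, 45) (0, 45)]  |A|=781.1006
3. ⊥bis P3·P1 via (28.83,23.69): [(0, 0) (29.0971, 0) (29.025, 6.3969) (1.0558, 45) (0, 45)]  |A|=766.5072
4. ⊥bis P3·P2 via (18.115,23.495): [(0, 0) (18.1818, 0) (18.1208, 21.4469) (1.0558, 45) (0, 45)]  |A|=615.1235
5. ⊥bis P3·P4 via (20.76,20.07): [(0, 0) (14.7951, 0) (18.1497, 11.2871) (18.1208, 21.4469) (1.0558, 45) (0, 45)]  |A|=596.0108
6. canonical 6-gon: [(0, 0) (14.7951, 0) (18.1497, 11.2871) (18.1208, 21.4469) (1.0558, 45) (0, 45)]
7. shoelace: 596.0108

Area of P3's cell: 596.0108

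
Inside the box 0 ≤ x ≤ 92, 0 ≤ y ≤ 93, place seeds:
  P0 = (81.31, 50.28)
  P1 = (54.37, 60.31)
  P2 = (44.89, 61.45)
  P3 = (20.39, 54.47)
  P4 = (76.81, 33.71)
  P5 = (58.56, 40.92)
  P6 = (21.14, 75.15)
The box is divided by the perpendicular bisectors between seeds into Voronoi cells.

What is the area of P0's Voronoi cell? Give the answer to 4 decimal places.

1. box [0,92]×[0,93]: [(0, 0) (92, 0) (92, 93) (0, 93)]
2. ⊥bis P0·P1 via (67.84,55.295): [(47.2532, 0) (92, 0) (92, 93) (81.8779, 93)]  |A|=2551.4044
3. ⊥bis P0·P2 via (63.1,55.865): [(47.2532, 0) (92, 0) (92, 93) (81.8779, 93)]  |A|=2551.4044
4. ⊥bis P0·P3 via (50.85,52.375): [(47.2532, 0) (92, 0) (92, 93) (81.8779, 93)]  |A|=2551.4044
5. ⊥bis P0·P4 via (79.06,41.995): [(64.3733, 45.9836) (92, 38.4808) (92, 93) (81.8779, 93)]  |A|=991.046
6. ⊥bis P0·P5 via (69.935,45.6): [(66.9404, 52.8786) (70.4569, 44.3314) (92, 38.4808) (92, 93) (81.8779, 93)]  |A|=967.9516
7. ⊥bis P0·P6 via (51.225,62.715): [(66.9404, 52.8786) (70.4569, 44.3314) (92, 38.4808) (92, 93) (81.8779, 93)]  |A|=967.9516
8. canonical 5-gon: [(66.9404, 52.8786) (70.4569, 44.3314) (92, 38.4808) (92, 93) (81.8779, 93)]
9. shoelace: 967.9516

Area of P0's cell: 967.9516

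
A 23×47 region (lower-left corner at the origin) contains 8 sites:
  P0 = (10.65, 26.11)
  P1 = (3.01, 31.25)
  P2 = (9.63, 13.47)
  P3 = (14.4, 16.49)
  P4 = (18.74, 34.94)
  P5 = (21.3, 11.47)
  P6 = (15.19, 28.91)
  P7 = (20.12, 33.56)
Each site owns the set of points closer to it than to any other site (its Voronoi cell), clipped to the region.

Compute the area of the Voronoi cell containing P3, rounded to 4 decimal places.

1. box [0,23]×[0,47]: [(0, 0) (23, 0) (23, 47) (0, 47)]
2. ⊥bis P3·P0 via (12.525,21.3): [(0, 16.4176) (0, 0) (23, 0) (23, 25.3833)]  |A|=480.7102
3. ⊥bis P3·P1 via (8.705,23.87): [(0, 16.4176) (0, 0) (23, 0) (23, 25.3833)]  |A|=480.7102
4. ⊥bis P3·P2 via (12.015,14.98): [(8.9067, 19.8895) (21.4992, 0) (23, 0) (23, 25.3833)]  |A|=193.7928
5. ⊥bis P3·P4 via (16.57,25.715): [(21.1108, 24.6469) (8.9067, 19.8895) (21.4992, 0) (23, 0) (23, 24.2025)]  |A|=192.6774
6. ⊥bis P3·P5 via (17.85,13.98): [(21.1108, 24.6469) (8.9067, 19.8895) (15.0686, 10.1569) (23, 21.0587) (23, 24.2025)]  |A|=101.5431
7. ⊥bis P3·P6 via (14.795,22.7): [(15.9311, 22.6277) (8.9067, 19.8895) (15.0686, 10.1569) (23, 21.0587) (23, 22.1781)]  |A|=91.3299
8. ⊥bis P3·P7 via (17.26,25.025): [(15.9311, 22.6277) (8.9067, 19.8895) (15.0686, 10.1569) (23, 21.0587) (23, 22.1781)]  |A|=91.3299
9. canonical 5-gon: [(15.9311, 22.6277) (8.9067, 19.8895) (15.0686, 10.1569) (23, 21.0587) (23, 22.1781)]
10. shoelace: 91.3299

Area of P3's cell: 91.3299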